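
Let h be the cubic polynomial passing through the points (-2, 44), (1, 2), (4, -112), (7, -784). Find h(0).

Using the Lagrange interpolation formula with nodes -2, 1, 4, 7:
  L_0(u) = (u - 1)(u - 4)(u - 7) / -162
  L_1(u) = (u + 2)(u - 4)(u - 7) / 54
  L_2(u) = (u + 2)(u - 1)(u - 7) / -54
  L_3(u) = (u + 2)(u - 1)(u - 4) / 162
Then h(u) = 44·L_0(u) + 2·L_1(u) - 112·L_2(u) - 784·L_3(u).
Expanding and collecting terms gives h(u) = -3u^3 + 5u^2.
Evaluating at u = 0: h(0) = 0.

0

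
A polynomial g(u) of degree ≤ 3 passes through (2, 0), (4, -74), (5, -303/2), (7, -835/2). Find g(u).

Write g(u) = au^3 + bu^2 + cu + d. Substituting each data point gives a linear system:
  8a + 4b + 2c + d = 0
  64a + 16b + 4c + d = -74
  125a + 25b + 5c + d = -303/2
  343a + 49b + 7c + d = -835/2
Solving the system yields a = -1, b = -5/2, c = 6, d = 6.
So g(u) = -u^3 - (5/2)u^2 + 6u + 6.
Check: g(5) = -303/2. ✓

g(u) = -u^3 - (5/2)u^2 + 6u + 6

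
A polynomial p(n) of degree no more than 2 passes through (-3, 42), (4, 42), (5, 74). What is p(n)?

Using the Lagrange interpolation formula with nodes -3, 4, 5:
  L_0(n) = (n - 4)(n - 5) / 56
  L_1(n) = (n + 3)(n - 5) / -7
  L_2(n) = (n + 3)(n - 4) / 8
Then p(n) = 42·L_0(n) + 42·L_1(n) + 74·L_2(n).
Expanding and collecting terms gives p(n) = 4n^2 - 4n - 6.
Check: p(4) = 42. ✓

p(n) = 4n^2 - 4n - 6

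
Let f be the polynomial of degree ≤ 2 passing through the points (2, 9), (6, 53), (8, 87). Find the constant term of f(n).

-1

Write f(n) = an^2 + bn + c. Substituting each data point gives a linear system:
  4a + 2b + c = 9
  36a + 6b + c = 53
  64a + 8b + c = 87
Solving the system yields a = 1, b = 3, c = -1.
So f(n) = n^2 + 3n - 1.
The constant term is -1.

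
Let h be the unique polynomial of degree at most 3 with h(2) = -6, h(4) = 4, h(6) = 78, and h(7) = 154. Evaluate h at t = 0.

Using the Lagrange interpolation formula with nodes 2, 4, 6, 7:
  L_0(t) = (t - 4)(t - 6)(t - 7) / -40
  L_1(t) = (t - 2)(t - 6)(t - 7) / 12
  L_2(t) = (t - 2)(t - 4)(t - 7) / -8
  L_3(t) = (t - 2)(t - 4)(t - 6) / 15
Then h(t) = -6·L_0(t) + 4·L_1(t) + 78·L_2(t) + 154·L_3(t).
Expanding and collecting terms gives h(t) = t^3 - 4t^2 + t.
Evaluating at t = 0: h(0) = 0.

0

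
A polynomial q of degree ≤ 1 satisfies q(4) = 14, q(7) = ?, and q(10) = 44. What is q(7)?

29

On equispaced nodes a degree-1 polynomial has vanishing second forward difference, so
  q(4) - 2·q(7) + q(10) = 0.
Substituting the known values and solving for q(7):
  -2·q(7) = -58
  q(7) = 29.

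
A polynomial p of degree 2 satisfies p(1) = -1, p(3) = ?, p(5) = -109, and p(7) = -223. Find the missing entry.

-35

On equispaced nodes a degree-2 polynomial has vanishing third forward difference, so
  - p(1) + 3·p(3) - 3·p(5) + p(7) = 0.
Substituting the known values and solving for p(3):
  3·p(3) = -105
  p(3) = -35.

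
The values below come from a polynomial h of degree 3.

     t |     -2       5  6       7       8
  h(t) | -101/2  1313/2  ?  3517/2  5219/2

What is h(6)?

The 4 known points determine the degree-3 polynomial uniquely.
Write h(t) = at^3 + bt^2 + ct + d. Substituting each data point gives a linear system:
  -8a + 4b - 2c + d = -101/2
  125a + 25b + 5c + d = 1313/2
  343a + 49b + 7c + d = 3517/2
  512a + 64b + 8c + d = 5219/2
Solving the system yields a = 5, b = 0, c = 6, d = 3/2.
So h(t) = 5t^3 + 6t + 3/2.
Then h(6) = 2235/2.

2235/2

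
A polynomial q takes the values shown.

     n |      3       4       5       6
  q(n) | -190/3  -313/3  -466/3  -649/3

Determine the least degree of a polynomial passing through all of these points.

Forward differences of the values at n = 3, 4, 5, 6:
  q  : -190/3  -313/3  -466/3  -649/3
  Δ  : -41  -51  -61
  Δ^2: -10  -10
  Δ^3: 0
The second differences are constant (-10) and nonzero, while all higher differences vanish, so the minimal degree is 2.

2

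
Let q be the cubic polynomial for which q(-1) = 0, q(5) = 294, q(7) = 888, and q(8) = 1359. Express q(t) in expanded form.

q(t) = 3t^3 - 2t^2 - 6t - 1

Write q(t) = at^3 + bt^2 + ct + d. Substituting each data point gives a linear system:
  -a + b - c + d = 0
  125a + 25b + 5c + d = 294
  343a + 49b + 7c + d = 888
  512a + 64b + 8c + d = 1359
Solving the system yields a = 3, b = -2, c = -6, d = -1.
So q(t) = 3t^3 - 2t^2 - 6t - 1.
Check: q(-1) = 0. ✓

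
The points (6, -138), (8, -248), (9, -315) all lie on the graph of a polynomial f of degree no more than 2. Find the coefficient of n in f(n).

1

Write f(n) = an^2 + bn + c. Substituting each data point gives a linear system:
  36a + 6b + c = -138
  64a + 8b + c = -248
  81a + 9b + c = -315
Solving the system yields a = -4, b = 1, c = 0.
So f(n) = -4n^2 + n.
The coefficient of n is 1.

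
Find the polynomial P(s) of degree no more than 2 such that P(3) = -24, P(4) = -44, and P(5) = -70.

P(s) = -3s^2 + s

Write P(s) = as^2 + bs + c. Substituting each data point gives a linear system:
  9a + 3b + c = -24
  16a + 4b + c = -44
  25a + 5b + c = -70
Solving the system yields a = -3, b = 1, c = 0.
So P(s) = -3s^2 + s.
Check: P(3) = -24. ✓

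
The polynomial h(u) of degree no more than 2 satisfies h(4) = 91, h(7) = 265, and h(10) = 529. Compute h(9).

Write h(u) = au^2 + bu + c. Substituting each data point gives a linear system:
  16a + 4b + c = 91
  49a + 7b + c = 265
  100a + 10b + c = 529
Solving the system yields a = 5, b = 3, c = -1.
So h(u) = 5u^2 + 3u - 1.
Then h(9) = 431.

431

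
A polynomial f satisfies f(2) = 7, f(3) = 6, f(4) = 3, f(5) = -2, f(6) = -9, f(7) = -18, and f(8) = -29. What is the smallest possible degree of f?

2

Forward differences of the values at s = 2, 3, 4, 5, 6, 7, 8:
  f  : 7  6  3  -2  -9  -18  -29
  Δ  : -1  -3  -5  -7  -9  -11
  Δ^2: -2  -2  -2  -2  -2
  Δ^3: 0  0  0  0
  Δ^4: 0  0  0
  Δ^5: 0  0
  Δ^6: 0
The second differences are constant (-2) and nonzero, while all higher differences vanish, so the minimal degree is 2.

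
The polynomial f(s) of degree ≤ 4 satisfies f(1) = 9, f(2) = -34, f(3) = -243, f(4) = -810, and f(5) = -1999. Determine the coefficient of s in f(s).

Write f(s) = as^4 + bs^3 + cs^2 + ds + e. Substituting each data point gives a linear system:
  a + b + c + d + e = 9
  16a + 8b + 4c + 2d + e = -34
  81a + 27b + 9c + 3d + e = -243
  256a + 64b + 16c + 4d + e = -810
  625a + 125b + 25c + 5d + e = -1999
Solving the system yields a = -3, b = -2, c = 4, d = 4, e = 6.
So f(s) = -3s^4 - 2s^3 + 4s^2 + 4s + 6.
The coefficient of s is 4.

4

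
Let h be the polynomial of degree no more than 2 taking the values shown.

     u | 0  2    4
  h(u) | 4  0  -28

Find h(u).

h(u) = -3u^2 + 4u + 4

Write h(u) = au^2 + bu + c. Substituting each data point gives a linear system:
  c = 4
  4a + 2b + c = 0
  16a + 4b + c = -28
Solving the system yields a = -3, b = 4, c = 4.
So h(u) = -3u² + 4u + 4.
Check: h(0) = 4. ✓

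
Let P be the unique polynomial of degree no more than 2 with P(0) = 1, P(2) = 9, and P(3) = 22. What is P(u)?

Write P(u) = au^2 + bu + c. Substituting each data point gives a linear system:
  c = 1
  4a + 2b + c = 9
  9a + 3b + c = 22
Solving the system yields a = 3, b = -2, c = 1.
So P(u) = 3u^2 - 2u + 1.
Check: P(0) = 1. ✓

P(u) = 3u^2 - 2u + 1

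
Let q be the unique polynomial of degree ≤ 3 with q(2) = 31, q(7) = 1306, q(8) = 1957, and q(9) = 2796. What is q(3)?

102

Write q(n) = an^3 + bn^2 + cn + d. Substituting each data point gives a linear system:
  8a + 4b + 2c + d = 31
  343a + 49b + 7c + d = 1306
  512a + 64b + 8c + d = 1957
  729a + 81b + 9c + d = 2796
Solving the system yields a = 4, b = -2, c = 5, d = -3.
So q(n) = 4n^3 - 2n^2 + 5n - 3.
Then q(3) = 102.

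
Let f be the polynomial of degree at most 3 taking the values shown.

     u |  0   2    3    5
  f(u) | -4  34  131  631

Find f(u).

Using the Lagrange interpolation formula with nodes 0, 2, 3, 5:
  L_0(u) = (u - 2)(u - 3)(u - 5) / -30
  L_1(u) = u(u - 3)(u - 5) / 6
  L_2(u) = u(u - 2)(u - 5) / -6
  L_3(u) = u(u - 2)(u - 3) / 30
Then f(u) = -4·L_0(u) + 34·L_1(u) + 131·L_2(u) + 631·L_3(u).
Expanding and collecting terms gives f(u) = 5u^3 + u^2 - 3u - 4.
Check: f(5) = 631. ✓

f(u) = 5u^3 + u^2 - 3u - 4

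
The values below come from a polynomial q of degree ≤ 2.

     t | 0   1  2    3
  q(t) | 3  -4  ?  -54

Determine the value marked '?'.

On equispaced nodes a degree-2 polynomial has vanishing third forward difference, so
  - q(0) + 3·q(1) - 3·q(2) + q(3) = 0.
Substituting the known values and solving for q(2):
  -3·q(2) = 69
  q(2) = -23.

-23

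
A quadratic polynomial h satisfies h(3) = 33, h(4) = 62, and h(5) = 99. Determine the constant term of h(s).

Write h(s) = as^2 + bs + c. Substituting each data point gives a linear system:
  9a + 3b + c = 33
  16a + 4b + c = 62
  25a + 5b + c = 99
Solving the system yields a = 4, b = 1, c = -6.
So h(s) = 4s² + s - 6.
The constant term is -6.

-6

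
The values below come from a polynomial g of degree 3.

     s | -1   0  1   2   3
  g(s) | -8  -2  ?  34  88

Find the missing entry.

The 4 known points determine the degree-3 polynomial uniquely.
Write g(s) = as^3 + bs^2 + cs + d. Substituting each data point gives a linear system:
  -a + b - c + d = -8
  d = -2
  8a + 4b + 2c + d = 34
  27a + 9b + 3c + d = 88
Solving the system yields a = 2, b = 2, c = 6, d = -2.
So g(s) = 2s^3 + 2s^2 + 6s - 2.
Then g(1) = 8.

8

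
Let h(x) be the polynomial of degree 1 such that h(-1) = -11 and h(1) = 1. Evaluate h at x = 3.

13

Using the Lagrange interpolation formula with nodes -1, 1:
  L_0(x) = (x - 1) / -2
  L_1(x) = (x + 1) / 2
Then h(x) = -11·L_0(x) + 1·L_1(x).
Expanding and collecting terms gives h(x) = 6x - 5.
Evaluating at x = 3: h(3) = 13.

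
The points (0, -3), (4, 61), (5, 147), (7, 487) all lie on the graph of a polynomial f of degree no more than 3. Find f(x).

f(x) = 2x^3 - 4x^2 - 3

Using the Lagrange interpolation formula with nodes 0, 4, 5, 7:
  L_0(x) = (x - 4)(x - 5)(x - 7) / -140
  L_1(x) = x(x - 5)(x - 7) / 12
  L_2(x) = x(x - 4)(x - 7) / -10
  L_3(x) = x(x - 4)(x - 5) / 42
Then f(x) = -3·L_0(x) + 61·L_1(x) + 147·L_2(x) + 487·L_3(x).
Expanding and collecting terms gives f(x) = 2x^3 - 4x^2 - 3.
Check: f(5) = 147. ✓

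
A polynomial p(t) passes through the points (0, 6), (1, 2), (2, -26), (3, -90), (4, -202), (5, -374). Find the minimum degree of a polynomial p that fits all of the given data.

3

Forward differences of the values at t = 0, 1, 2, 3, 4, 5:
  p  : 6  2  -26  -90  -202  -374
  Δ  : -4  -28  -64  -112  -172
  Δ^2: -24  -36  -48  -60
  Δ^3: -12  -12  -12
  Δ^4: 0  0
  Δ^5: 0
The third differences are constant (-12) and nonzero, while all higher differences vanish, so the minimal degree is 3.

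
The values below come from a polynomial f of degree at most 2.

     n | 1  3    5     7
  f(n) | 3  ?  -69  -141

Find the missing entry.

The 3 known points determine the degree-2 polynomial uniquely.
Write f(n) = an^2 + bn + c. Substituting each data point gives a linear system:
  a + b + c = 3
  25a + 5b + c = -69
  49a + 7b + c = -141
Solving the system yields a = -3, b = 0, c = 6.
So f(n) = -3n^2 + 6.
Then f(3) = -21.

-21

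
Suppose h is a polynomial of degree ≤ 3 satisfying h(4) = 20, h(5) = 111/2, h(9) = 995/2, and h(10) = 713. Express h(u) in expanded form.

Using the Lagrange interpolation formula with nodes 4, 5, 9, 10:
  L_0(u) = (u - 5)(u - 9)(u - 10) / -30
  L_1(u) = (u - 4)(u - 9)(u - 10) / 20
  L_2(u) = (u - 4)(u - 5)(u - 10) / -20
  L_3(u) = (u - 4)(u - 5)(u - 9) / 30
Then h(u) = 20·L_0(u) + 111/2·L_1(u) + 995/2·L_2(u) + 713·L_3(u).
Expanding and collecting terms gives h(u) = u^3 - 3u^2 + (3/2)u - 2.
Check: h(4) = 20. ✓

h(u) = u^3 - 3u^2 + (3/2)u - 2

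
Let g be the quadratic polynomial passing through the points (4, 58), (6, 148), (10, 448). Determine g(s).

g(s) = 5s^2 - 5s - 2

Using the Lagrange interpolation formula with nodes 4, 6, 10:
  L_0(s) = (s - 6)(s - 10) / 12
  L_1(s) = (s - 4)(s - 10) / -8
  L_2(s) = (s - 4)(s - 6) / 24
Then g(s) = 58·L_0(s) + 148·L_1(s) + 448·L_2(s).
Expanding and collecting terms gives g(s) = 5s^2 - 5s - 2.
Check: g(4) = 58. ✓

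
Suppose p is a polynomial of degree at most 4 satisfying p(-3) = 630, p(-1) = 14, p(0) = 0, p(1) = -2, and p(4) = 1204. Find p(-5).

4390

Write p(x) = ax^4 + bx^3 + cx^2 + dx + e. Substituting each data point gives a linear system:
  81a - 27b + 9c - 3d + e = 630
  a - b + c - d + e = 14
  e = 0
  a + b + c + d + e = -2
  256a + 64b + 16c + 4d + e = 1204
Solving the system yields a = 6, b = -5, c = 0, d = -3, e = 0.
So p(x) = 6x^4 - 5x^3 - 3x.
Then p(-5) = 4390.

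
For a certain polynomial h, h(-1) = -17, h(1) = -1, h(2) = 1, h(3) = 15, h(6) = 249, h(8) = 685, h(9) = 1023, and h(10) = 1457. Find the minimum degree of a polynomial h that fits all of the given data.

Divided differences on the nodes -1, 1, 2, 3, 6, 8, 9, 10:
  order 0: -17  -1  1  15  249  685  1023  1457
  order 1: 8  2  14  78  218  338  434
  order 2: -2  6  16  28  40  48
  order 3: 2  2  2  2  2
  order 4: 0  0  0  0
  order 5: 0  0  0
  order 6: 0  0
  order 7: 0
The order-3 divided differences are all 2 (nonzero) and every higher order vanishes, so the data lies on a polynomial of degree exactly 3.

3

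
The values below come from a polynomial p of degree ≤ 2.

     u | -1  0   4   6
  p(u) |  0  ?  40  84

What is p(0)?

The 3 known points determine the degree-2 polynomial uniquely.
Write p(u) = au^2 + bu + c. Substituting each data point gives a linear system:
  a - b + c = 0
  16a + 4b + c = 40
  36a + 6b + c = 84
Solving the system yields a = 2, b = 2, c = 0.
So p(u) = 2u^2 + 2u.
Then p(0) = 0.

0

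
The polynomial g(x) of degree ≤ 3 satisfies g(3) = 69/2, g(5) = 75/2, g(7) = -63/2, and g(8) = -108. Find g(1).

Write g(x) = ax^3 + bx^2 + cx + d. Substituting each data point gives a linear system:
  27a + 9b + 3c + d = 69/2
  125a + 25b + 5c + d = 75/2
  343a + 49b + 7c + d = -63/2
  512a + 64b + 8c + d = -108
Solving the system yields a = -1, b = 6, c = 5/2, d = 0.
So g(x) = -x³ + 6x² + (5/2)x.
Then g(1) = 15/2.

15/2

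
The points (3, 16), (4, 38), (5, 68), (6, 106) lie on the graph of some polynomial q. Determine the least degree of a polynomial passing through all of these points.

2

Forward differences of the values at s = 3, 4, 5, 6:
  q  : 16  38  68  106
  Δ  : 22  30  38
  Δ^2: 8  8
  Δ^3: 0
The second differences are constant (8) and nonzero, while all higher differences vanish, so the minimal degree is 2.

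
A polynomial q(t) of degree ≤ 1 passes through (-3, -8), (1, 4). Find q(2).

7

Write q(t) = at + b. Substituting each data point gives a linear system:
  -3a + b = -8
  a + b = 4
Solving the system yields a = 3, b = 1.
So q(t) = 3t + 1.
Then q(2) = 7.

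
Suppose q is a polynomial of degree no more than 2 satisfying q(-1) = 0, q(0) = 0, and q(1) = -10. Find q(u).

q(u) = -5u^2 - 5u

Write q(u) = au^2 + bu + c. Substituting each data point gives a linear system:
  a - b + c = 0
  c = 0
  a + b + c = -10
Solving the system yields a = -5, b = -5, c = 0.
So q(u) = -5u^2 - 5u.
Check: q(0) = 0. ✓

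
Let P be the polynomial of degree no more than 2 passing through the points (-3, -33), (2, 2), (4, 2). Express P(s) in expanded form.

P(s) = -s^2 + 6s - 6

Using the Lagrange interpolation formula with nodes -3, 2, 4:
  L_0(s) = (s - 2)(s - 4) / 35
  L_1(s) = (s + 3)(s - 4) / -10
  L_2(s) = (s + 3)(s - 2) / 14
Then P(s) = -33·L_0(s) + 2·L_1(s) + 2·L_2(s).
Expanding and collecting terms gives P(s) = -s² + 6s - 6.
Check: P(-3) = -33. ✓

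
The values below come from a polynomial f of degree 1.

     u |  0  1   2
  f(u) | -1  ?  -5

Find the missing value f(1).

-3

The 2 known points determine the degree-1 polynomial uniquely.
Write f(u) = au + b. Substituting each data point gives a linear system:
  b = -1
  2a + b = -5
Solving the system yields a = -2, b = -1.
So f(u) = -2u - 1.
Then f(1) = -3.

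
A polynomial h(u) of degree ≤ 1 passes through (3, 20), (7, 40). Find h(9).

Using the Lagrange interpolation formula with nodes 3, 7:
  L_0(u) = (u - 7) / -4
  L_1(u) = (u - 3) / 4
Then h(u) = 20·L_0(u) + 40·L_1(u).
Expanding and collecting terms gives h(u) = 5u + 5.
Evaluating at u = 9: h(9) = 50.

50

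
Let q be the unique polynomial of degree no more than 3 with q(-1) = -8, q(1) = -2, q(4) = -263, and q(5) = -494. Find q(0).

1

Using the Lagrange interpolation formula with nodes -1, 1, 4, 5:
  L_0(n) = (n - 1)(n - 4)(n - 5) / -60
  L_1(n) = (n + 1)(n - 4)(n - 5) / 24
  L_2(n) = (n + 1)(n - 1)(n - 5) / -15
  L_3(n) = (n + 1)(n - 1)(n - 4) / 24
Then q(n) = -8·L_0(n) - 2·L_1(n) - 263·L_2(n) - 494·L_3(n).
Expanding and collecting terms gives q(n) = -3n^3 - 6n^2 + 6n + 1.
Evaluating at n = 0: q(0) = 1.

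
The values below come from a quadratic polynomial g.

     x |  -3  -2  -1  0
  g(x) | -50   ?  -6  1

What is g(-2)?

The 3 known points determine the degree-2 polynomial uniquely.
Write g(x) = ax^2 + bx + c. Substituting each data point gives a linear system:
  9a - 3b + c = -50
  a - b + c = -6
  c = 1
Solving the system yields a = -5, b = 2, c = 1.
So g(x) = -5x² + 2x + 1.
Then g(-2) = -23.

-23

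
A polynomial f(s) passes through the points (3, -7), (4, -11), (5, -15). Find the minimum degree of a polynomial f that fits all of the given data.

Forward differences of the values at s = 3, 4, 5:
  f  : -7  -11  -15
  Δ  : -4  -4
  Δ^2: 0
The first differences are constant (-4) and nonzero, while all higher differences vanish, so the minimal degree is 1.

1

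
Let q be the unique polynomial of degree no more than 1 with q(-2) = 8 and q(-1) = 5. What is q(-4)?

14

Write q(u) = au + b. Substituting each data point gives a linear system:
  -2a + b = 8
  -a + b = 5
Solving the system yields a = -3, b = 2.
So q(u) = -3u + 2.
Then q(-4) = 14.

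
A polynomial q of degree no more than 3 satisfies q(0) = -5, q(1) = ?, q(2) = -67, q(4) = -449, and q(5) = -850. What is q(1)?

-14

The 4 known points determine the degree-3 polynomial uniquely.
Write q(n) = an^3 + bn^2 + cn + d. Substituting each data point gives a linear system:
  d = -5
  8a + 4b + 2c + d = -67
  64a + 16b + 4c + d = -449
  125a + 25b + 5c + d = -850
Solving the system yields a = -6, b = -4, c = 1, d = -5.
So q(n) = -6n^3 - 4n^2 + n - 5.
Then q(1) = -14.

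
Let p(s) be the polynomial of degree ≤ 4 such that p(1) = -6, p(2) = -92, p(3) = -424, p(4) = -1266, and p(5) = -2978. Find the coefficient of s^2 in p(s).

1

Write p(s) = as^4 + bs^3 + cs^2 + ds + e. Substituting each data point gives a linear system:
  a + b + c + d + e = -6
  16a + 8b + 4c + 2d + e = -92
  81a + 27b + 9c + 3d + e = -424
  256a + 64b + 16c + 4d + e = -1266
  625a + 125b + 25c + 5d + e = -2978
Solving the system yields a = -4, b = -4, c = 1, d = -1, e = 2.
So p(s) = -4s^4 - 4s^3 + s^2 - s + 2.
The coefficient of s^2 is 1.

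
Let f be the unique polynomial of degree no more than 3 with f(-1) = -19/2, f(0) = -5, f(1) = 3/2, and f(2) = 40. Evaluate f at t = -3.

-265/2

Write f(t) = at^3 + bt^2 + ct + d. Substituting each data point gives a linear system:
  -a + b - c + d = -19/2
  d = -5
  a + b + c + d = 3/2
  8a + 4b + 2c + d = 40
Solving the system yields a = 5, b = 1, c = 1/2, d = -5.
So f(t) = 5t^3 + t^2 + (1/2)t - 5.
Then f(-3) = -265/2.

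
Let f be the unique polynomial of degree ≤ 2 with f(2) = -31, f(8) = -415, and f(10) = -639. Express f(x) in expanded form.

Write f(x) = ax^2 + bx + c. Substituting each data point gives a linear system:
  4a + 2b + c = -31
  64a + 8b + c = -415
  100a + 10b + c = -639
Solving the system yields a = -6, b = -4, c = 1.
So f(x) = -6x² - 4x + 1.
Check: f(8) = -415. ✓

f(x) = -6x^2 - 4x + 1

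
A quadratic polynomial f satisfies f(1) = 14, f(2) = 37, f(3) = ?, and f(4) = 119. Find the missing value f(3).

On equispaced nodes a degree-2 polynomial has vanishing third forward difference, so
  - f(1) + 3·f(2) - 3·f(3) + f(4) = 0.
Substituting the known values and solving for f(3):
  -3·f(3) = -216
  f(3) = 72.

72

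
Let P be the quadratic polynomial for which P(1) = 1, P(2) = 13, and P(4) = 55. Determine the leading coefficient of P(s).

Write P(s) = as^2 + bs + c. Substituting each data point gives a linear system:
  a + b + c = 1
  4a + 2b + c = 13
  16a + 4b + c = 55
Solving the system yields a = 3, b = 3, c = -5.
So P(s) = 3s^2 + 3s - 5.
The leading coefficient is 3.

3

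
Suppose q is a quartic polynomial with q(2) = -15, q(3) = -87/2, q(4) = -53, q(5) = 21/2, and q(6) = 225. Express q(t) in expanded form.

q(t) = t^4 - 5t^3 - (1/2)t^2 + 4t + 3

Write q(t) = at^4 + bt^3 + ct^2 + dt + e. Substituting each data point gives a linear system:
  16a + 8b + 4c + 2d + e = -15
  81a + 27b + 9c + 3d + e = -87/2
  256a + 64b + 16c + 4d + e = -53
  625a + 125b + 25c + 5d + e = 21/2
  1296a + 216b + 36c + 6d + e = 225
Solving the system yields a = 1, b = -5, c = -1/2, d = 4, e = 3.
So q(t) = t⁴ - 5t³ - (1/2)t² + 4t + 3.
Check: q(3) = -87/2. ✓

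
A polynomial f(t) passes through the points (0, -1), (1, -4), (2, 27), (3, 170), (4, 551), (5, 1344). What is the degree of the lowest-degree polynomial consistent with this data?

Forward differences of the values at t = 0, 1, 2, 3, 4, 5:
  f  : -1  -4  27  170  551  1344
  Δ  : -3  31  143  381  793
  Δ^2: 34  112  238  412
  Δ^3: 78  126  174
  Δ^4: 48  48
  Δ^5: 0
The fourth differences are constant (48) and nonzero, while all higher differences vanish, so the minimal degree is 4.

4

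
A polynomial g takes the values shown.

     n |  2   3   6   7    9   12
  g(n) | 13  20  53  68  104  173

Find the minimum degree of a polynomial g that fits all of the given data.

Divided differences on the nodes 2, 3, 6, 7, 9, 12:
  order 0: 13  20  53  68  104  173
  order 1: 7  11  15  18  23
  order 2: 1  1  1  1
  order 3: 0  0  0
  order 4: 0  0
  order 5: 0
The order-2 divided differences are all 1 (nonzero) and every higher order vanishes, so the data lies on a polynomial of degree exactly 2.

2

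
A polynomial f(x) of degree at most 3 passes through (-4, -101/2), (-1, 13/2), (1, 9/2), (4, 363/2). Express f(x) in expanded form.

f(x) = 2x^3 + 4x^2 - 3x + 3/2

Write f(x) = ax^3 + bx^2 + cx + d. Substituting each data point gives a linear system:
  -64a + 16b - 4c + d = -101/2
  -a + b - c + d = 13/2
  a + b + c + d = 9/2
  64a + 16b + 4c + d = 363/2
Solving the system yields a = 2, b = 4, c = -3, d = 3/2.
So f(x) = 2x³ + 4x² - 3x + 3/2.
Check: f(4) = 363/2. ✓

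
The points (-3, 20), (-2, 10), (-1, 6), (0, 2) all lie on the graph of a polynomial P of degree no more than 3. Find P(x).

Write P(x) = ax^3 + bx^2 + cx + d. Substituting each data point gives a linear system:
  -27a + 9b - 3c + d = 20
  -8a + 4b - 2c + d = 10
  -a + b - c + d = 6
  d = 2
Solving the system yields a = -1, b = -3, c = -6, d = 2.
So P(x) = -x³ - 3x² - 6x + 2.
Check: P(0) = 2. ✓

P(x) = -x^3 - 3x^2 - 6x + 2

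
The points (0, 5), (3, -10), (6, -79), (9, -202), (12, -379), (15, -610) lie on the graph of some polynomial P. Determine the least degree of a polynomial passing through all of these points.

Forward differences of the values at u = 0, 3, 6, 9, 12, 15:
  P  : 5  -10  -79  -202  -379  -610
  Δ  : -15  -69  -123  -177  -231
  Δ^2: -54  -54  -54  -54
  Δ^3: 0  0  0
  Δ^4: 0  0
  Δ^5: 0
The second differences are constant (-54) and nonzero, while all higher differences vanish, so the minimal degree is 2.

2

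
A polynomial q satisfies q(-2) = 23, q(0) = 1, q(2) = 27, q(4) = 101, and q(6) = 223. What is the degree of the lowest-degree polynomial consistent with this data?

2

Forward differences of the values at s = -2, 0, 2, 4, 6:
  q  : 23  1  27  101  223
  Δ  : -22  26  74  122
  Δ^2: 48  48  48
  Δ^3: 0  0
  Δ^4: 0
The second differences are constant (48) and nonzero, while all higher differences vanish, so the minimal degree is 2.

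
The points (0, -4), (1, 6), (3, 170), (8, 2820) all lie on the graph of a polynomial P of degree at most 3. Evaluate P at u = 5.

Write P(u) = au^3 + bu^2 + cu + d. Substituting each data point gives a linear system:
  d = -4
  a + b + c + d = 6
  27a + 9b + 3c + d = 170
  512a + 64b + 8c + d = 2820
Solving the system yields a = 5, b = 4, c = 1, d = -4.
So P(u) = 5u^3 + 4u^2 + u - 4.
Then P(5) = 726.

726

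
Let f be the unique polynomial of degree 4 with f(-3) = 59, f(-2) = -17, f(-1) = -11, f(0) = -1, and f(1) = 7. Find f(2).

Write f(s) = as^4 + bs^3 + cs^2 + ds + e. Substituting each data point gives a linear system:
  81a - 27b + 9c - 3d + e = 59
  16a - 8b + 4c - 2d + e = -17
  a - b + c - d + e = -11
  e = -1
  a + b + c + d + e = 7
Solving the system yields a = 3, b = 5, c = -4, d = 4, e = -1.
So f(s) = 3s^4 + 5s^3 - 4s^2 + 4s - 1.
Then f(2) = 79.

79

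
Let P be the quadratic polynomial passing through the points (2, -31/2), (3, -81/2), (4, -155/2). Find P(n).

P(n) = -6n^2 + 5n - 3/2

Write P(n) = an^2 + bn + c. Substituting each data point gives a linear system:
  4a + 2b + c = -31/2
  9a + 3b + c = -81/2
  16a + 4b + c = -155/2
Solving the system yields a = -6, b = 5, c = -3/2.
So P(n) = -6n^2 + 5n - 3/2.
Check: P(4) = -155/2. ✓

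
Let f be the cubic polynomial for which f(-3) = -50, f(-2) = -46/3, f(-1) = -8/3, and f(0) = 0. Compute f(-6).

Forward differences of the values at n = -3, -2, -1, 0:
  f  : -50  -46/3  -8/3  0
  Δ  : 104/3  38/3  8/3
  Δ^2: -22  -10
  Δ^3: 12
The third differences are constant, confirming degree 3.
Interpolating (Newton forward form) and evaluating at n = -6 gives f(-6) = -406.

-406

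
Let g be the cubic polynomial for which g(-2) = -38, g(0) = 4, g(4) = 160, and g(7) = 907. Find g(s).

g(s) = 3s^3 - 3s^2 + 3s + 4

Using the Lagrange interpolation formula with nodes -2, 0, 4, 7:
  L_0(s) = s(s - 4)(s - 7) / -108
  L_1(s) = (s + 2)(s - 4)(s - 7) / 56
  L_2(s) = (s + 2)s(s - 7) / -72
  L_3(s) = (s + 2)s(s - 4) / 189
Then g(s) = -38·L_0(s) + 4·L_1(s) + 160·L_2(s) + 907·L_3(s).
Expanding and collecting terms gives g(s) = 3s³ - 3s² + 3s + 4.
Check: g(7) = 907. ✓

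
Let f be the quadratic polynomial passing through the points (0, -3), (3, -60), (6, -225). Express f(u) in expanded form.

f(u) = -6u^2 - u - 3

Write f(u) = au^2 + bu + c. Substituting each data point gives a linear system:
  c = -3
  9a + 3b + c = -60
  36a + 6b + c = -225
Solving the system yields a = -6, b = -1, c = -3.
So f(u) = -6u^2 - u - 3.
Check: f(3) = -60. ✓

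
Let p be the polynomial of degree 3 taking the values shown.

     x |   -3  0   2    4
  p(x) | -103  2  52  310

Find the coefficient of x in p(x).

Write p(x) = ax^3 + bx^2 + cx + d. Substituting each data point gives a linear system:
  -27a + 9b - 3c + d = -103
  d = 2
  8a + 4b + 2c + d = 52
  64a + 16b + 4c + d = 310
Solving the system yields a = 4, b = 2, c = 5, d = 2.
So p(x) = 4x³ + 2x² + 5x + 2.
The coefficient of x is 5.

5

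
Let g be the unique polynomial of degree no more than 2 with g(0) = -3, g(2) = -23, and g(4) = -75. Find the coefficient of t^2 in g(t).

-4

Write g(t) = at^2 + bt + c. Substituting each data point gives a linear system:
  c = -3
  4a + 2b + c = -23
  16a + 4b + c = -75
Solving the system yields a = -4, b = -2, c = -3.
So g(t) = -4t² - 2t - 3.
The leading coefficient is -4.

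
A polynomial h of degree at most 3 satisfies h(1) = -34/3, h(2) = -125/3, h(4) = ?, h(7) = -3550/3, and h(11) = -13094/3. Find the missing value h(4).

The 4 known points determine the degree-3 polynomial uniquely.
Write h(n) = an^3 + bn^2 + cn + d. Substituting each data point gives a linear system:
  a + b + c + d = -34/3
  8a + 4b + 2c + d = -125/3
  343a + 49b + 7c + d = -3550/3
  1331a + 121b + 11c + d = -13094/3
Solving the system yields a = -3, b = -3, c = -1/3, d = -5.
So h(n) = -3n^3 - 3n^2 - (1/3)n - 5.
Then h(4) = -739/3.

-739/3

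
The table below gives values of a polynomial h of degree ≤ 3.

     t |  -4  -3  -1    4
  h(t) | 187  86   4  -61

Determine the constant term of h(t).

-1

Write h(t) = at^3 + bt^2 + ct + d. Substituting each data point gives a linear system:
  -64a + 16b - 4c + d = 187
  -27a + 9b - 3c + d = 86
  -a + b - c + d = 4
  64a + 16b + 4c + d = -61
Solving the system yields a = -2, b = 4, c = 1, d = -1.
So h(t) = -2t³ + 4t² + t - 1.
The constant term is -1.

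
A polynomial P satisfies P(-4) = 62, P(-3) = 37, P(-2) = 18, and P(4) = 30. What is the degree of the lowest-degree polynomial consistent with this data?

Divided differences on the nodes -4, -3, -2, 4:
  order 0: 62  37  18  30
  order 1: -25  -19  2
  order 2: 3  3
  order 3: 0
The order-2 divided differences are all 3 (nonzero) and every higher order vanishes, so the data lies on a polynomial of degree exactly 2.

2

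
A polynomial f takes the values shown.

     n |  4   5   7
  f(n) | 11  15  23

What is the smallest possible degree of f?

Divided differences on the nodes 4, 5, 7:
  order 0: 11  15  23
  order 1: 4  4
  order 2: 0
The order-1 divided differences are all 4 (nonzero) and every higher order vanishes, so the data lies on a polynomial of degree exactly 1.

1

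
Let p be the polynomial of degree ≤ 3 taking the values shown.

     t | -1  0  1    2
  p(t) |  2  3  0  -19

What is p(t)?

Using the Lagrange interpolation formula with nodes -1, 0, 1, 2:
  L_0(t) = t(t - 1)(t - 2) / -6
  L_1(t) = (t + 1)(t - 1)(t - 2) / 2
  L_2(t) = (t + 1)t(t - 2) / -2
  L_3(t) = (t + 1)t(t - 1) / 6
Then p(t) = 2·L_0(t) + 3·L_1(t) + 0·L_2(t) - 19·L_3(t).
Expanding and collecting terms gives p(t) = -2t^3 - 2t^2 + t + 3.
Check: p(2) = -19. ✓

p(t) = -2t^3 - 2t^2 + t + 3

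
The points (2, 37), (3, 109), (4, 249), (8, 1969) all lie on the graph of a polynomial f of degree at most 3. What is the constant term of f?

1

Write f(s) = as^3 + bs^2 + cs + d. Substituting each data point gives a linear system:
  8a + 4b + 2c + d = 37
  27a + 9b + 3c + d = 109
  64a + 16b + 4c + d = 249
  512a + 64b + 8c + d = 1969
Solving the system yields a = 4, b = -2, c = 6, d = 1.
So f(s) = 4s^3 - 2s^2 + 6s + 1.
The constant term is 1.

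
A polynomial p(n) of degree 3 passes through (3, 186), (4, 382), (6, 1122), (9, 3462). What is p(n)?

p(n) = 4n^3 + 6n^2 + 6n + 6

Write p(n) = an^3 + bn^2 + cn + d. Substituting each data point gives a linear system:
  27a + 9b + 3c + d = 186
  64a + 16b + 4c + d = 382
  216a + 36b + 6c + d = 1122
  729a + 81b + 9c + d = 3462
Solving the system yields a = 4, b = 6, c = 6, d = 6.
So p(n) = 4n^3 + 6n^2 + 6n + 6.
Check: p(4) = 382. ✓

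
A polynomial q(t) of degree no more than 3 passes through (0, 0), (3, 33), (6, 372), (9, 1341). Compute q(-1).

Forward differences of the values at t = 0, 3, 6, 9:
  q  : 0  33  372  1341
  Δ  : 33  339  969
  Δ^2: 306  630
  Δ^3: 324
The third differences are constant, confirming degree 3.
Interpolating (Newton forward form) and evaluating at t = -1 gives q(-1) = 1.

1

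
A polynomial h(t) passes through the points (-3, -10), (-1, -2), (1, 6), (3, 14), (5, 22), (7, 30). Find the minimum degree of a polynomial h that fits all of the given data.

Forward differences of the values at t = -3, -1, 1, 3, 5, 7:
  h  : -10  -2  6  14  22  30
  Δ  : 8  8  8  8  8
  Δ^2: 0  0  0  0
  Δ^3: 0  0  0
  Δ^4: 0  0
  Δ^5: 0
The first differences are constant (8) and nonzero, while all higher differences vanish, so the minimal degree is 1.

1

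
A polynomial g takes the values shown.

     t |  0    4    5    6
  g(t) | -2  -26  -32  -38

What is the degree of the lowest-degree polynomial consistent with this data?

1

Divided differences on the nodes 0, 4, 5, 6:
  order 0: -2  -26  -32  -38
  order 1: -6  -6  -6
  order 2: 0  0
  order 3: 0
The order-1 divided differences are all -6 (nonzero) and every higher order vanishes, so the data lies on a polynomial of degree exactly 1.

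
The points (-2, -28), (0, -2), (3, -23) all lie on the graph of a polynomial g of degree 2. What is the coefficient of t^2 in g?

-4

Write g(t) = at^2 + bt + c. Substituting each data point gives a linear system:
  4a - 2b + c = -28
  c = -2
  9a + 3b + c = -23
Solving the system yields a = -4, b = 5, c = -2.
So g(t) = -4t^2 + 5t - 2.
The leading coefficient is -4.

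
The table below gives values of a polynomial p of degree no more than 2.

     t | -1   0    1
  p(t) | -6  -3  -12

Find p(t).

p(t) = -6t^2 - 3t - 3

Write p(t) = at^2 + bt + c. Substituting each data point gives a linear system:
  a - b + c = -6
  c = -3
  a + b + c = -12
Solving the system yields a = -6, b = -3, c = -3.
So p(t) = -6t^2 - 3t - 3.
Check: p(0) = -3. ✓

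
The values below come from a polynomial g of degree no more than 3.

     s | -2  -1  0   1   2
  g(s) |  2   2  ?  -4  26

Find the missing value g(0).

On equispaced nodes a degree-3 polynomial has vanishing fourth forward difference, so
  g(-2) - 4·g(-1) + 6·g(0) - 4·g(1) + g(2) = 0.
Substituting the known values and solving for g(0):
  6·g(0) = -36
  g(0) = -6.

-6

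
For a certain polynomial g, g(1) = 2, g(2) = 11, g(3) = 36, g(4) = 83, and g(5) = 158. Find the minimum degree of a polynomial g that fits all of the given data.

Forward differences of the values at u = 1, 2, 3, 4, 5:
  g  : 2  11  36  83  158
  Δ  : 9  25  47  75
  Δ^2: 16  22  28
  Δ^3: 6  6
  Δ^4: 0
The third differences are constant (6) and nonzero, while all higher differences vanish, so the minimal degree is 3.

3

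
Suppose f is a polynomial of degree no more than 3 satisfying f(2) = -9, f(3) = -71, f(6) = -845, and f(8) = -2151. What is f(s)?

Write f(s) = as^3 + bs^2 + cs + d. Substituting each data point gives a linear system:
  8a + 4b + 2c + d = -9
  27a + 9b + 3c + d = -71
  216a + 36b + 6c + d = -845
  512a + 64b + 8c + d = -2151
Solving the system yields a = -5, b = 6, c = 3, d = 1.
So f(s) = -5s³ + 6s² + 3s + 1.
Check: f(3) = -71. ✓

f(s) = -5s^3 + 6s^2 + 3s + 1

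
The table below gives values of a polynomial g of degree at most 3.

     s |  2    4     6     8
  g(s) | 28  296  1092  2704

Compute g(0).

Write g(s) = as^3 + bs^2 + cs + d. Substituting each data point gives a linear system:
  8a + 4b + 2c + d = 28
  64a + 16b + 4c + d = 296
  216a + 36b + 6c + d = 1092
  512a + 64b + 8c + d = 2704
Solving the system yields a = 6, b = -6, c = 2, d = 0.
So g(s) = 6s³ - 6s² + 2s.
Then g(0) = 0.

0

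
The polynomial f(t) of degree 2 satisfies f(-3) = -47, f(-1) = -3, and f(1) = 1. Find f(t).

f(t) = -5t^2 + 2t + 4

Write f(t) = at^2 + bt + c. Substituting each data point gives a linear system:
  9a - 3b + c = -47
  a - b + c = -3
  a + b + c = 1
Solving the system yields a = -5, b = 2, c = 4.
So f(t) = -5t² + 2t + 4.
Check: f(-3) = -47. ✓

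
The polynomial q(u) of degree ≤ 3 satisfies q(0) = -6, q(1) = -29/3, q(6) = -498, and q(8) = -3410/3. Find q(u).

Using the Lagrange interpolation formula with nodes 0, 1, 6, 8:
  L_0(u) = (u - 1)(u - 6)(u - 8) / -48
  L_1(u) = u(u - 6)(u - 8) / 35
  L_2(u) = u(u - 1)(u - 8) / -60
  L_3(u) = u(u - 1)(u - 6) / 112
Then q(u) = -6·L_0(u) - 29/3·L_1(u) - 498·L_2(u) - 3410/3·L_3(u).
Expanding and collecting terms gives q(u) = -2u^3 - (5/3)u^2 - 6.
Check: q(0) = -6. ✓

q(u) = -2u^3 - (5/3)u^2 - 6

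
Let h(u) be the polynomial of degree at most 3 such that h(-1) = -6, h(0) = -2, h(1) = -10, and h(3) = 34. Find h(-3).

Using the Lagrange interpolation formula with nodes -1, 0, 1, 3:
  L_0(u) = u(u - 1)(u - 3) / -8
  L_1(u) = (u + 1)(u - 1)(u - 3) / 3
  L_2(u) = (u + 1)u(u - 3) / -4
  L_3(u) = (u + 1)u(u - 1) / 24
Then h(u) = -6·L_0(u) - 2·L_1(u) - 10·L_2(u) + 34·L_3(u).
Expanding and collecting terms gives h(u) = 4u^3 - 6u^2 - 6u - 2.
Evaluating at u = -3: h(-3) = -146.

-146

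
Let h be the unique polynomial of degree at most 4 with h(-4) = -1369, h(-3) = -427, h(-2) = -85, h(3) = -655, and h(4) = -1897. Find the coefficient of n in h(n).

Write h(n) = an^4 + bn^3 + cn^2 + dn + e. Substituting each data point gives a linear system:
  256a - 64b + 16c - 4d + e = -1369
  81a - 27b + 9c - 3d + e = -427
  16a - 8b + 4c - 2d + e = -85
  81a + 27b + 9c + 3d + e = -655
  256a + 64b + 16c + 4d + e = -1897
Solving the system yields a = -6, b = -4, c = -6, d = -2, e = -1.
So h(n) = -6n⁴ - 4n³ - 6n² - 2n - 1.
The coefficient of n is -2.

-2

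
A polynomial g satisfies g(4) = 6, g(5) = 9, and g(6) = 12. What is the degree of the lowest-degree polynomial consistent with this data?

1

Forward differences of the values at s = 4, 5, 6:
  g  : 6  9  12
  Δ  : 3  3
  Δ^2: 0
The first differences are constant (3) and nonzero, while all higher differences vanish, so the minimal degree is 1.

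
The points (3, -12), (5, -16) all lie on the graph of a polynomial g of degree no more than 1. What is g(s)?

Using the Lagrange interpolation formula with nodes 3, 5:
  L_0(s) = (s - 5) / -2
  L_1(s) = (s - 3) / 2
Then g(s) = -12·L_0(s) - 16·L_1(s).
Expanding and collecting terms gives g(s) = -2s - 6.
Check: g(3) = -12. ✓

g(s) = -2s - 6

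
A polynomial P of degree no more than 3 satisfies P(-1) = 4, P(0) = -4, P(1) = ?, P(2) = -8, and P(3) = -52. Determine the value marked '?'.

0

The 4 known points determine the degree-3 polynomial uniquely.
Write P(s) = as^3 + bs^2 + cs + d. Substituting each data point gives a linear system:
  -a + b - c + d = 4
  d = -4
  8a + 4b + 2c + d = -8
  27a + 9b + 3c + d = -52
Solving the system yields a = -4, b = 6, c = 2, d = -4.
So P(s) = -4s³ + 6s² + 2s - 4.
Then P(1) = 0.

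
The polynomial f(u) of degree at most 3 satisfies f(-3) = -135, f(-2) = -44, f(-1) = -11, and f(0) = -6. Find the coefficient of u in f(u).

1

Write f(u) = au^3 + bu^2 + cu + d. Substituting each data point gives a linear system:
  -27a + 9b - 3c + d = -135
  -8a + 4b - 2c + d = -44
  -a + b - c + d = -11
  d = -6
Solving the system yields a = 5, b = 1, c = 1, d = -6.
So f(u) = 5u^3 + u^2 + u - 6.
The coefficient of u is 1.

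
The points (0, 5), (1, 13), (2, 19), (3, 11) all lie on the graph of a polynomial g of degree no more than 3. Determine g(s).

g(s) = -2s^3 + 5s^2 + 5s + 5

Using the Lagrange interpolation formula with nodes 0, 1, 2, 3:
  L_0(s) = (s - 1)(s - 2)(s - 3) / -6
  L_1(s) = s(s - 2)(s - 3) / 2
  L_2(s) = s(s - 1)(s - 3) / -2
  L_3(s) = s(s - 1)(s - 2) / 6
Then g(s) = 5·L_0(s) + 13·L_1(s) + 19·L_2(s) + 11·L_3(s).
Expanding and collecting terms gives g(s) = -2s³ + 5s² + 5s + 5.
Check: g(3) = 11. ✓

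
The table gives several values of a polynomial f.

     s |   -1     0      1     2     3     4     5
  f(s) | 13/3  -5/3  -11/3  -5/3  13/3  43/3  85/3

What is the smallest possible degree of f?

Forward differences of the values at s = -1, 0, 1, 2, 3, 4, 5:
  f  : 13/3  -5/3  -11/3  -5/3  13/3  43/3  85/3
  Δ  : -6  -2  2  6  10  14
  Δ^2: 4  4  4  4  4
  Δ^3: 0  0  0  0
  Δ^4: 0  0  0
  Δ^5: 0  0
  Δ^6: 0
The second differences are constant (4) and nonzero, while all higher differences vanish, so the minimal degree is 2.

2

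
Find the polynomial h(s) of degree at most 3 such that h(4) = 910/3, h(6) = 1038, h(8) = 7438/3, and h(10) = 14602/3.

Using the Lagrange interpolation formula with nodes 4, 6, 8, 10:
  L_0(s) = (s - 6)(s - 8)(s - 10) / -48
  L_1(s) = (s - 4)(s - 8)(s - 10) / 16
  L_2(s) = (s - 4)(s - 6)(s - 10) / -16
  L_3(s) = (s - 4)(s - 6)(s - 8) / 48
Then h(s) = 910/3·L_0(s) + 1038·L_1(s) + 7438/3·L_2(s) + 14602/3·L_3(s).
Expanding and collecting terms gives h(s) = 5s^3 - (5/3)s^2 + 4s - 6.
Check: h(6) = 1038. ✓

h(s) = 5s^3 - (5/3)s^2 + 4s - 6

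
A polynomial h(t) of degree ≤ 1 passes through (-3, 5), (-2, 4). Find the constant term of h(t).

Write h(t) = at + b. Substituting each data point gives a linear system:
  -3a + b = 5
  -2a + b = 4
Solving the system yields a = -1, b = 2.
So h(t) = -t + 2.
The constant term is 2.

2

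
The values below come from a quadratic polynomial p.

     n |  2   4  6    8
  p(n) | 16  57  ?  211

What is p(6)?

122

The 3 known points determine the degree-2 polynomial uniquely.
Write p(n) = an^2 + bn + c. Substituting each data point gives a linear system:
  4a + 2b + c = 16
  16a + 4b + c = 57
  64a + 8b + c = 211
Solving the system yields a = 3, b = 5/2, c = -1.
So p(n) = 3n² + (5/2)n - 1.
Then p(6) = 122.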